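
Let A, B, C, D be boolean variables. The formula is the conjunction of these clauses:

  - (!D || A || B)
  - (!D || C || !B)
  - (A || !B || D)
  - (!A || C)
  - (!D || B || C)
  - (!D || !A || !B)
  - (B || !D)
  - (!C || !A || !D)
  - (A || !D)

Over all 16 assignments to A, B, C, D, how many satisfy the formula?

The models are:
  A=F B=F C=F D=F
  A=F B=F C=T D=F
  A=T B=F C=T D=F
  A=T B=T C=T D=F
Count: 4.

4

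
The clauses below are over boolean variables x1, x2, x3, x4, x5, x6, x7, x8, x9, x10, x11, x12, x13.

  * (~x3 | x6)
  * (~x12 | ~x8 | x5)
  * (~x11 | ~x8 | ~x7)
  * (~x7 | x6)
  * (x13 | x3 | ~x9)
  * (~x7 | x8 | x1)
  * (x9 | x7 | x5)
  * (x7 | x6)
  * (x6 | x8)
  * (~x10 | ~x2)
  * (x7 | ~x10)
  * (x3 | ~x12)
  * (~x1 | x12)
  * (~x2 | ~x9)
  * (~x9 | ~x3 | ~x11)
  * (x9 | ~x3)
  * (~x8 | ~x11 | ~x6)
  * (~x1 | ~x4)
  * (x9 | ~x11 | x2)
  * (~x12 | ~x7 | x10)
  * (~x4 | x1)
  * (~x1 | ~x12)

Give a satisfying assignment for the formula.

x4 occurs only negated in the remaining clauses — set x4 = False.
Pure literal: x5 appears only positively; assign x5 = True.
Branch on x1: take x1 = False.
The remaining clauses are satisfied by x2 = False, x3 = True, x6 = True, x7 = False, x8 = True, x9 = True, x10 = False, x11 = False, x12 = True, x13 = False.

x1=0  x2=0  x3=1  x4=0  x5=1  x6=1  x7=0  x8=1  x9=1  x10=0  x11=0  x12=1  x13=0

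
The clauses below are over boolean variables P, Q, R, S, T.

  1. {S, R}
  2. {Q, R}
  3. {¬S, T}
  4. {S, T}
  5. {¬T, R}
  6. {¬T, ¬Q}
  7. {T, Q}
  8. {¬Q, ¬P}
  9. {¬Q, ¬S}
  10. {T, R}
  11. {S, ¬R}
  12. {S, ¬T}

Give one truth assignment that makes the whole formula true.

P=F  Q=F  R=T  S=T  T=T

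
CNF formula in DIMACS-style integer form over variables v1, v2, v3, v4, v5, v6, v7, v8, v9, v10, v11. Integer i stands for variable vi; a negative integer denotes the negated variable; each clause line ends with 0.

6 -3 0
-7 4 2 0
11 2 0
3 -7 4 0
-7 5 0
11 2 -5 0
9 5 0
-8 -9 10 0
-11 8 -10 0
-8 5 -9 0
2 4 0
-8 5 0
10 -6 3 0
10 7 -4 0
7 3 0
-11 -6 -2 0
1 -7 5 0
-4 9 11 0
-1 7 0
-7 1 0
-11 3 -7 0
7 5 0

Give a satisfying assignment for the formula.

v1 = True, v2 = True, v3 = True, v4 = False, v5 = True, v6 = True, v7 = True, v8 = False, v9 = False, v10 = True, v11 = False

Set v1 = True and propagate.
  then v7 is forced to True.
  then v5 is forced to True.
Try v2 = True.
The remaining clauses are satisfied by v3 = True, v4 = False, v6 = True, v8 = False, v9 = False, v10 = True, v11 = False.
Check each clause:
  1. (!v3 || v6) — v6 is true.
  2. (!v7 || v2 || v4) — v2 is true.
  3. (v11 || v2) — v2 is true.
  4. (!v7 || v4 || v3) — v3 is true.
  5. (v5 || !v7) — v5 is true.
  6. (!v5 || v11 || v2) — v2 is true.
  7. (v9 || v5) — v5 is true.
  8. (v10 || !v9 || !v8) — !v8 is true.
  9. (v8 || !v10 || !v11) — !v11 is true.
  10. (!v9 || v5 || !v8) — !v8 is true.
  11. (v2 || v4) — v2 is true.
  12. (!v8 || v5) — !v8 is true.
  13. (v3 || v10 || !v6) — v10 is true.
  14. (v7 || v10 || !v4) — v10 is true.
  15. (v7 || v3) — v3 is true.
  16. (!v2 || !v6 || !v11) — !v11 is true.
  17. (v1 || v5 || !v7) — v5 is true.
  18. (!v4 || v11 || v9) — !v4 is true.
  19. (!v1 || v7) — v7 is true.
  20. (!v7 || v1) — v1 is true.
  21. (!v11 || !v7 || v3) — v3 is true.
  22. (v5 || v7) — v5 is true.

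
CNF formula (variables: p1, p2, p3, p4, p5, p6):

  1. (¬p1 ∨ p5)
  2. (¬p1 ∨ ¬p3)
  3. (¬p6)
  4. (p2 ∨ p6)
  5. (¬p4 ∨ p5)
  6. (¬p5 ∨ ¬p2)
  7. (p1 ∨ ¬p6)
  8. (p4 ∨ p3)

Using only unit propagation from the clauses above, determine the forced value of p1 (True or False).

(¬p6) is a unit clause: p6 = False.
From (p6 ∨ p2) and p6 = False: p2 = True.
In (¬p5 ∨ ¬p2), ¬p2 is now false; ¬p5 must hold, so p5 = False.
(¬p1 ∨ p5) with p5 = False leaves only ¬p1, so p1 = False.

False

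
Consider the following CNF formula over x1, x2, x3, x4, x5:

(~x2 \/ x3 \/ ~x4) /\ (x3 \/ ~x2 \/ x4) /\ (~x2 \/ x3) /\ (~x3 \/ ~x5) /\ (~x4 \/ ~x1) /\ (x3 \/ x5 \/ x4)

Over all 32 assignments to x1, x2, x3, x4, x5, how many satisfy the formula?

10

Case analysis on x3 and x4:
  x3=T, x4=T: remaining (x1,x2,x5) ∈ {(F,F,F); (F,T,F)} — 2.
  x3=T, x4=F: remaining (x1,x2,x5) ∈ {(F,F,F); (F,T,F); (T,F,F); (T,T,F)} — 4.
  x3=F, x4=T: remaining (x1,x2,x5) ∈ {(F,F,F); (F,F,T)} — 2.
  x3=F, x4=F: remaining (x1,x2,x5) ∈ {(F,F,T); (T,F,T)} — 2.
Total: 2 + 4 + 2 + 2 = 10.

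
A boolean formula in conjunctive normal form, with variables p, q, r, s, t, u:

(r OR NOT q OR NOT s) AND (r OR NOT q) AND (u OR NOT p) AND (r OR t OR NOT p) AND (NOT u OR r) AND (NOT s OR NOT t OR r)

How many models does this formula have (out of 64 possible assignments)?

27

Split on r, then p.
  r=T, p=T: forces u=T; q, s, t free → 2^3 = 8.
  r=T, p=F: q, s, t, u free → 2^4 = 16.
  r=F, p=T: a clause becomes empty — 0.
  r=F, p=F: remaining (q,s,t,u) ∈ {(F,F,F,F); (F,F,T,F); (F,T,F,F)} — 3.
Total: 8 + 16 + 0 + 3 = 27.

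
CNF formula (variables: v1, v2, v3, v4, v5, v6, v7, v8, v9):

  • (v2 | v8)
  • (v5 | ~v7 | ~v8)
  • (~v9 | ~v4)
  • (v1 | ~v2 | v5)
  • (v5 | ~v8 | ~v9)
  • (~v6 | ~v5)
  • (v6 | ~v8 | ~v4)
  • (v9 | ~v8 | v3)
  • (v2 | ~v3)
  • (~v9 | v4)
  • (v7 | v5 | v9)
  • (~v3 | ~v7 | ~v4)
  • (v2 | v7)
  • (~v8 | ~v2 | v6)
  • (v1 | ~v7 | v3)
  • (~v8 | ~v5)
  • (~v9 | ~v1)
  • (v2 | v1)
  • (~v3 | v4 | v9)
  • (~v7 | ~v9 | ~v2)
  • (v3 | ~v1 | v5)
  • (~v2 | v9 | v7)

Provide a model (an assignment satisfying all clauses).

v1=True, v2=True, v3=False, v4=False, v5=True, v6=False, v7=True, v8=False, v9=False

Branch on v1: take v1 = True.
  then v9 is forced to False.
Branch on v2: take v2 = True.
  then v7 is forced to True.
For the remaining variables, v3 = False, v4 = False, v5 = True, v6 = False, v8 = False works.
Check each clause:
  1. (v2 | v8) — v2 is true.
  2. (~v8 | v5 | ~v7) — ~v8 is true.
  3. (~v4 | ~v9) — ~v4 is true.
  4. (v5 | ~v2 | v1) — v1 is true.
  5. (v5 | ~v8 | ~v9) — ~v8 is true.
  6. (~v6 | ~v5) — ~v6 is true.
  7. (~v8 | v6 | ~v4) — ~v8 is true.
  8. (~v8 | v9 | v3) — ~v8 is true.
  9. (~v3 | v2) — v2 is true.
  10. (v4 | ~v9) — ~v9 is true.
  11. (v5 | v7 | v9) — v5 is true.
  12. (~v4 | ~v3 | ~v7) — ~v4 is true.
  13. (v2 | v7) — v2 is true.
  14. (~v2 | ~v8 | v6) — ~v8 is true.
  15. (v1 | ~v7 | v3) — v1 is true.
  16. (~v8 | ~v5) — ~v8 is true.
  17. (~v1 | ~v9) — ~v9 is true.
  18. (v1 | v2) — v1 is true.
  19. (~v3 | v4 | v9) — ~v3 is true.
  20. (~v2 | ~v7 | ~v9) — ~v9 is true.
  21. (~v1 | v3 | v5) — v5 is true.
  22. (v9 | ~v2 | v7) — v7 is true.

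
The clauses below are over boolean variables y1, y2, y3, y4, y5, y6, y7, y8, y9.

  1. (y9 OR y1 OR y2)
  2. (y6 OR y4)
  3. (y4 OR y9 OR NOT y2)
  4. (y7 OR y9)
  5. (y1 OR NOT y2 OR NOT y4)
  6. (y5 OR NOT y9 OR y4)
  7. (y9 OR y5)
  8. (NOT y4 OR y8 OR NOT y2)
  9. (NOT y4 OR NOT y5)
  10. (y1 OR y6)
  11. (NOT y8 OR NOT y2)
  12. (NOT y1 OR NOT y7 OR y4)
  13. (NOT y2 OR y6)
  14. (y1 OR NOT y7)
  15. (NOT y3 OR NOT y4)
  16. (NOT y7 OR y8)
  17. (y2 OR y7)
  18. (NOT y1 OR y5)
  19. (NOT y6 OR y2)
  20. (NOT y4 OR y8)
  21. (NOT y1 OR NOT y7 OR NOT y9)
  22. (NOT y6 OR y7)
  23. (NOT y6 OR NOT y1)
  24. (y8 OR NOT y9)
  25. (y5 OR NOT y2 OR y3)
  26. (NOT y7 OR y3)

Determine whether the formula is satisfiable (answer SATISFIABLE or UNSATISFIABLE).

y2 = True:
  propagation gives y8=False, y4=False, y6=True, y9=True; an empty clause results — contradiction.
y2 = False:
  propagation gives y7=True, y1=True, y4=True, y5=False; an empty clause results — contradiction.
Every branch closes, so no satisfying assignment exists.

UNSATISFIABLE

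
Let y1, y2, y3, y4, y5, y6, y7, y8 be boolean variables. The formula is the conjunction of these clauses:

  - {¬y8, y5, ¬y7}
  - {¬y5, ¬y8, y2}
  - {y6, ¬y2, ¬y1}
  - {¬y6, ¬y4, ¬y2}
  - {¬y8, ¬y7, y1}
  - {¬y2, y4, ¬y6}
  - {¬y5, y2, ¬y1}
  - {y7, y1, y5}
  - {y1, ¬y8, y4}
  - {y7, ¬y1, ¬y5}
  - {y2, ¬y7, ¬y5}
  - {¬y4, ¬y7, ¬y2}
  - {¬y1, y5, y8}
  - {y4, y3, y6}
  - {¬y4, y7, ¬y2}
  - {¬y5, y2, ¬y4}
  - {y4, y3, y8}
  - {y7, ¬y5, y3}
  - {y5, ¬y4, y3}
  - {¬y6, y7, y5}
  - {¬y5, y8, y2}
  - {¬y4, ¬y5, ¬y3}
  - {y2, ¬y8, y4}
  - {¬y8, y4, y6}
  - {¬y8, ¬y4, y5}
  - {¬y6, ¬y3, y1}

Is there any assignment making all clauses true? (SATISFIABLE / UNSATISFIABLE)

SATISFIABLE

Set y1 = False and propagate.
Set y2 = True and propagate.
Branch on y3: take y3 = True.
  then y6 is forced to False.
The remaining clauses are satisfied by y4 = False, y5 = True, y7 = False, y8 = False.
Every clause has at least one true literal under this assignment.
So y1 = 0, y2 = 1, y3 = 1, y4 = 0, y5 = 1, y6 = 0, y7 = 0, y8 = 0 is a satisfying assignment.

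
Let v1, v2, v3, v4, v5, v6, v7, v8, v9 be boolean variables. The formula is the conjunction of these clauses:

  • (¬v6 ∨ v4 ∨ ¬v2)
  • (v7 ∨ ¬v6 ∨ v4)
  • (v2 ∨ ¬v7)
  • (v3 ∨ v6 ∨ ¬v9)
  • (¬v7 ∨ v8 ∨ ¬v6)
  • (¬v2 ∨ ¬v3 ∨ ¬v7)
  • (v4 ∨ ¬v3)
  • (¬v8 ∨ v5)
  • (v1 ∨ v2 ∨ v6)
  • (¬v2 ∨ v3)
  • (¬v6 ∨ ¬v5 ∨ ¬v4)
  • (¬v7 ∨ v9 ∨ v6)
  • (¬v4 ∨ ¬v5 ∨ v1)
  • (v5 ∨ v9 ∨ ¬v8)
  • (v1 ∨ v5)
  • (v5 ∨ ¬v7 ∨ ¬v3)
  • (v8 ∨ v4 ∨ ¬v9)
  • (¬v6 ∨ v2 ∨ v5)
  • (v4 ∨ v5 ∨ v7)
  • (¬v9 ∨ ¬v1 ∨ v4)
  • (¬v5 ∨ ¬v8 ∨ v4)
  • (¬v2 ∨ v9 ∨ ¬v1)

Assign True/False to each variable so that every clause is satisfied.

Branch on v1: take v1 = True.
Try v2 = True.
  then v3 is forced to True.
  then v7 is forced to False.
  then v4 is forced to True.
  then v9 is forced to True.
Try v5 = True.
  then v6 is forced to False.
v8 is now unconstrained; take v8 = False.
Every clause has at least one true literal under this assignment.

v1 = True  v2 = True  v3 = True  v4 = True  v5 = True  v6 = False  v7 = False  v8 = False  v9 = True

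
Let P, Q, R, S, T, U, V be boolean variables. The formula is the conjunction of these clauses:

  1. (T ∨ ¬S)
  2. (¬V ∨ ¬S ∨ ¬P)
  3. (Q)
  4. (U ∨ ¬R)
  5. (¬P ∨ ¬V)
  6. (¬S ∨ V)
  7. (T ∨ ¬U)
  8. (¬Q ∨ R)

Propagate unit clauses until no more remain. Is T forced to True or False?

True

(Q) is a unit clause: Q = True.
In (R ∨ ¬Q), ¬Q is now false; R must hold, so R = True.
(U ∨ ¬R): since R = True, the clause reduces to (U). U = True.
In (¬U ∨ T), ¬U is now false; T must hold, so T = True.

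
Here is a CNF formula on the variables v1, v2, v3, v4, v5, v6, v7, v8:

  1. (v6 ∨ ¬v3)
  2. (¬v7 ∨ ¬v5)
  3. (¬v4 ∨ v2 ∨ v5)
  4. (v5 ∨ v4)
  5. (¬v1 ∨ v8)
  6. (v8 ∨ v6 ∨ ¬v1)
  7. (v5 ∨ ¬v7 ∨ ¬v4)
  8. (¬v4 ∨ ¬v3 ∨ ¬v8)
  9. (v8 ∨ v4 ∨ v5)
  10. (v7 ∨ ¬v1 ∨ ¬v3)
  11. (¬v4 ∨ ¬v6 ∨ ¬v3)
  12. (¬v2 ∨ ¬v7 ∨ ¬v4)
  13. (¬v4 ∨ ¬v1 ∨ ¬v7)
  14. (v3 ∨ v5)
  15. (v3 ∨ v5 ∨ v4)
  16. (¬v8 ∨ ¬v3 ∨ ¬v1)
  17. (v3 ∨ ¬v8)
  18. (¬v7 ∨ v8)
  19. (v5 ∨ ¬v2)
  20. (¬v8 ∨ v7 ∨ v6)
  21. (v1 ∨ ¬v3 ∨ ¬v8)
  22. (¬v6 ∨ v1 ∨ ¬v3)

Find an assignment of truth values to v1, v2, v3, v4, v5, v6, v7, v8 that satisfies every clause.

Try v1 = False.
For the remaining variables, v2 = False, v3 = False, v4 = False, v5 = True, v6 = False, v7 = False, v8 = False works.
Every clause has at least one true literal under this assignment.

v1=0  v2=0  v3=0  v4=0  v5=1  v6=0  v7=0  v8=0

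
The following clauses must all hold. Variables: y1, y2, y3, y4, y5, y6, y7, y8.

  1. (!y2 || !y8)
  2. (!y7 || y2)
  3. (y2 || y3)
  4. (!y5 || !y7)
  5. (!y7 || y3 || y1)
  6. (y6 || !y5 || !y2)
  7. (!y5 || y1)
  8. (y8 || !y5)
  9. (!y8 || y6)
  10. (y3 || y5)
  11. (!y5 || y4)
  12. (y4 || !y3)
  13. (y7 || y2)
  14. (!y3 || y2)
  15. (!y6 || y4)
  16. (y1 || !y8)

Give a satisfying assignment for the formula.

y1=F  y2=T  y3=T  y4=T  y5=F  y6=F  y7=F  y8=F

Pure literal: y4 appears only positively; assign y4 = True.
Set y1 = False and propagate.
  then y5 is forced to False.
  then y3 is forced to True.
  then y2 is forced to True.
  then y8 is forced to False.
y6, y7 are now unconstrained; take y6 = False, y7 = False.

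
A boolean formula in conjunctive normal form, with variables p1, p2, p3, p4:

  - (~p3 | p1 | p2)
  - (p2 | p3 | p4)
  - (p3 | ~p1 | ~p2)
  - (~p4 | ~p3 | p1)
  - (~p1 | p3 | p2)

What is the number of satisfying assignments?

8

Case analysis on p3 and p1:
  p3=1, p1=1: remaining (p2,p4) ∈ {(0,0); (0,1); (1,0); (1,1)} — 4.
  p3=1, p1=0: remaining (p2,p4) ∈ {(1,0)} — 1.
  p3=0, p1=1: a clause becomes empty — 0.
  p3=0, p1=0: remaining (p2,p4) ∈ {(0,1); (1,0); (1,1)} — 3.
Total: 4 + 1 + 0 + 3 = 8.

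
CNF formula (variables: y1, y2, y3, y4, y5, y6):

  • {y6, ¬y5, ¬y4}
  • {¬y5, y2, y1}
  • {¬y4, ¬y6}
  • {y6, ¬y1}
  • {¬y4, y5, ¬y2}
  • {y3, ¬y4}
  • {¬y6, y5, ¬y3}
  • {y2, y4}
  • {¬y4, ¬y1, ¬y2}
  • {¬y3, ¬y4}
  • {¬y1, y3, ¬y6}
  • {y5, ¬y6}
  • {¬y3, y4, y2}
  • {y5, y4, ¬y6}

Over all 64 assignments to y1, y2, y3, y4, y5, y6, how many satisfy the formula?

7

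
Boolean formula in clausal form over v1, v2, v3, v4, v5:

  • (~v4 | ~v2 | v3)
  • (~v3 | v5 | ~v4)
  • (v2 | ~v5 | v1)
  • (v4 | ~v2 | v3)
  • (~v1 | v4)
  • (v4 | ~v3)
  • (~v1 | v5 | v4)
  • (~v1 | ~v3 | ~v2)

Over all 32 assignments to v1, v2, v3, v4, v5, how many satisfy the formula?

6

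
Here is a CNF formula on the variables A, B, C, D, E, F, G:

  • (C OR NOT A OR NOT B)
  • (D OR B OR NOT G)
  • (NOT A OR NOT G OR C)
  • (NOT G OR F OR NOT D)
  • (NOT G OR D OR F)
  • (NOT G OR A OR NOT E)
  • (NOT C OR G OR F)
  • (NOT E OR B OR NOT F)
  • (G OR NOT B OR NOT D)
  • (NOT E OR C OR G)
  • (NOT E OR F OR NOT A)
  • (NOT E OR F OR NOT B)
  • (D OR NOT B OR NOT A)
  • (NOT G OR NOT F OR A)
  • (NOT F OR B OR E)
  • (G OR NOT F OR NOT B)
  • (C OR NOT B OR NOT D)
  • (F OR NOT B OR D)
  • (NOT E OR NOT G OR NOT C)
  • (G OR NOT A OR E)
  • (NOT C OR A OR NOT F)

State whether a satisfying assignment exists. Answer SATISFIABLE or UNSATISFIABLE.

SATISFIABLE

Branch on A: take A = False.
Set B = False and propagate.
The remaining clauses are satisfied by C = False, D = False, E = False, F = False, G = False.
So A=False, B=False, C=False, D=False, E=False, F=False, G=False is a satisfying assignment.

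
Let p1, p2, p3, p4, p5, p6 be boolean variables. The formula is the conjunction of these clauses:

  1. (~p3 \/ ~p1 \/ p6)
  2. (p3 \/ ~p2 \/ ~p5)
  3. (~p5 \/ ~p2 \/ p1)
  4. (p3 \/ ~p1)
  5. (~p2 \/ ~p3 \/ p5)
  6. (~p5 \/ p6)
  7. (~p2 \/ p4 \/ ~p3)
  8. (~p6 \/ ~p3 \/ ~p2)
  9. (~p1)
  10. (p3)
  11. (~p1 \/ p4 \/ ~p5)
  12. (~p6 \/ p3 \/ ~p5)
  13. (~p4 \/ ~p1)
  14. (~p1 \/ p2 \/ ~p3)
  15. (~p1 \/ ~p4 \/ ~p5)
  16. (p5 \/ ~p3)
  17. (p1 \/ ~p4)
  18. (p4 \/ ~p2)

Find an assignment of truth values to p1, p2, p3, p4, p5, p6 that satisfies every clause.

p1=False, p2=False, p3=True, p4=False, p5=True, p6=True

Check each clause:
  1. (~p1 \/ ~p3 \/ p6) — p6 is true.
  2. (p3 \/ ~p2 \/ ~p5) — p3 is true.
  3. (~p2 \/ ~p5 \/ p1) — ~p2 is true.
  4. (~p1 \/ p3) — p3 is true.
  5. (p5 \/ ~p3 \/ ~p2) — p5 is true.
  6. (~p5 \/ p6) — p6 is true.
  7. (~p2 \/ ~p3 \/ p4) — ~p2 is true.
  8. (~p6 \/ ~p3 \/ ~p2) — ~p2 is true.
  9. (~p1) — ~p1 is true.
  10. (p3) — p3 is true.
  11. (~p5 \/ ~p1 \/ p4) — ~p1 is true.
  12. (~p6 \/ p3 \/ ~p5) — p3 is true.
  13. (~p1 \/ ~p4) — ~p4 is true.
  14. (~p3 \/ ~p1 \/ p2) — ~p1 is true.
  15. (~p4 \/ ~p5 \/ ~p1) — ~p4 is true.
  16. (~p3 \/ p5) — p5 is true.
  17. (~p4 \/ p1) — ~p4 is true.
  18. (p4 \/ ~p2) — ~p2 is true.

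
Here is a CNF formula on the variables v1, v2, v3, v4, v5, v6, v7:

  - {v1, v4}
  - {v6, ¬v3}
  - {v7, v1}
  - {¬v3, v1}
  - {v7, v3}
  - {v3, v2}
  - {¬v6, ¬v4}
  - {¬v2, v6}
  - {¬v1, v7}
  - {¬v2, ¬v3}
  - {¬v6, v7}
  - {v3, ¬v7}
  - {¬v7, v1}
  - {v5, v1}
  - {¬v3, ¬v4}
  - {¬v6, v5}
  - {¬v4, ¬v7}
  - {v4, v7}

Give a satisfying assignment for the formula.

v5 occurs only positively in the remaining clauses — set v5 = True.
Branch on v1: take v1 = True.
  then v7 is forced to True.
  then v3 is forced to True.
  then v6 is forced to True.
  then v4 is forced to False.
  then v2 is forced to False.
Every clause has at least one true literal under this assignment.

v1 = 1, v2 = 0, v3 = 1, v4 = 0, v5 = 1, v6 = 1, v7 = 1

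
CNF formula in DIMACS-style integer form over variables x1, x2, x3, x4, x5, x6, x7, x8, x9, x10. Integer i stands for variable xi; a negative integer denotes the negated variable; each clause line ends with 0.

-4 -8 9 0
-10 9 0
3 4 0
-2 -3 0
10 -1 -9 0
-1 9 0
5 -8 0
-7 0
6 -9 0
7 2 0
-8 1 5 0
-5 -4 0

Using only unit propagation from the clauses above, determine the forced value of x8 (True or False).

False

(~x7) is a unit clause: x7 = False.
(x7 | x2): since x7 = False, the clause reduces to (x2). x2 = True.
(~x2 | ~x3): since x2 = True, the clause reduces to (~x3). x3 = False.
From (x3 | x4) and x3 = False: x4 = True.
In (~x5 | ~x4), ~x4 is now false; ~x5 must hold, so x5 = False.
From (~x8 | x5) and x5 = False: x8 = False.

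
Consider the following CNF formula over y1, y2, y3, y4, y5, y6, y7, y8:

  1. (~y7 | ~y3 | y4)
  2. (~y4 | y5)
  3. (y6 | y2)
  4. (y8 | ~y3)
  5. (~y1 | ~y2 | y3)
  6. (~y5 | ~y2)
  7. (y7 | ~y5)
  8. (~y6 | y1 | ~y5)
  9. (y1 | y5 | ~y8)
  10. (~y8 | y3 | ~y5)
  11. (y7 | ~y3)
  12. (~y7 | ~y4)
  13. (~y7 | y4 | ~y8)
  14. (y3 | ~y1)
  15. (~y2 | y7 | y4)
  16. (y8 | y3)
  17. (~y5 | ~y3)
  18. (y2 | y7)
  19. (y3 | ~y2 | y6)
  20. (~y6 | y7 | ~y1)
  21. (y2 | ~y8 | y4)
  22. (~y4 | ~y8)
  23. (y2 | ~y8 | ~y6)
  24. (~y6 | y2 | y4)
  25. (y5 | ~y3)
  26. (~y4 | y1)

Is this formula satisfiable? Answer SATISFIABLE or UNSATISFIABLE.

y3 = True:
  propagation gives y8=True, y7=True, y4=True; an empty clause results — contradiction.
y3 = False:
  propagation gives y1=False, y8=True, y5=True; an empty clause results — contradiction.
Every branch closes, so no satisfying assignment exists.

UNSATISFIABLE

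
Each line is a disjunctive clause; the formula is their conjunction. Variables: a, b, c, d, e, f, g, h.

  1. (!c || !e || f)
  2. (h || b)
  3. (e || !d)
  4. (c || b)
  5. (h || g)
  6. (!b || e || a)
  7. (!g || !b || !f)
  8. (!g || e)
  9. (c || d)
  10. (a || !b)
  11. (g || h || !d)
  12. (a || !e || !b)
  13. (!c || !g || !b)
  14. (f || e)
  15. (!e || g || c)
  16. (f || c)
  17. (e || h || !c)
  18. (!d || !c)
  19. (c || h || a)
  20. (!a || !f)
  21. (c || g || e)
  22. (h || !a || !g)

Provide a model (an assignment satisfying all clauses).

h occurs only positively in the remaining clauses — set h = True.
Try a = False.
  then b is forced to False.
  then c is forced to True.
  then d is forced to False.
Try e = False.
  then g is forced to False.
  then f is forced to True.
Every clause has at least one true literal under this assignment.
Check each clause:
  1. (f || !e || !c) — !e is true.
  2. (b || h) — h is true.
  3. (e || !d) — !d is true.
  4. (b || c) — c is true.
  5. (h || g) — h is true.
  6. (e || !b || a) — !b is true.
  7. (!g || !b || !f) — !g is true.
  8. (e || !g) — !g is true.
  9. (d || c) — c is true.
  10. (a || !b) — !b is true.
  11. (!d || h || g) — h is true.
  12. (!e || a || !b) — !e is true.
  13. (!g || !c || !b) — !g is true.
  14. (e || f) — f is true.
  15. (g || !e || c) — c is true.
  16. (c || f) — c is true.
  17. (!c || h || e) — h is true.
  18. (!d || !c) — !d is true.
  19. (h || c || a) — h is true.
  20. (!f || !a) — !a is true.
  21. (e || c || g) — c is true.
  22. (h || !a || !g) — h is true.

a = F, b = F, c = T, d = F, e = F, f = T, g = F, h = T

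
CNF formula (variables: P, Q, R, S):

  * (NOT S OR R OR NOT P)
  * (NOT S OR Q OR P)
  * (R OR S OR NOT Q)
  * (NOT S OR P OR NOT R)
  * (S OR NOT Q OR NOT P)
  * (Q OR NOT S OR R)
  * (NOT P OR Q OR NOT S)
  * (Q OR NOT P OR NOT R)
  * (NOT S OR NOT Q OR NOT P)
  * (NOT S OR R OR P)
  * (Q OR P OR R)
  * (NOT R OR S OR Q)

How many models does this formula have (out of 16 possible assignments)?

2

Satisfying assignments:
  P=0 Q=1 R=1 S=0
  P=1 Q=0 R=0 S=0
That's 2 in total.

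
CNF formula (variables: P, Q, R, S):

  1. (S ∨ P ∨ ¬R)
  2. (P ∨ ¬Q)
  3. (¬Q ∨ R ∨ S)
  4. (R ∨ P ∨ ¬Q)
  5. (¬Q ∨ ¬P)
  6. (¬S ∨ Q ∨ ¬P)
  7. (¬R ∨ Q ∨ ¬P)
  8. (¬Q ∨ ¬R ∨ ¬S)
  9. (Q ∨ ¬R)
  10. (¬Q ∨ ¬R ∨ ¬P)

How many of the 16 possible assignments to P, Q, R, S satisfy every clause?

3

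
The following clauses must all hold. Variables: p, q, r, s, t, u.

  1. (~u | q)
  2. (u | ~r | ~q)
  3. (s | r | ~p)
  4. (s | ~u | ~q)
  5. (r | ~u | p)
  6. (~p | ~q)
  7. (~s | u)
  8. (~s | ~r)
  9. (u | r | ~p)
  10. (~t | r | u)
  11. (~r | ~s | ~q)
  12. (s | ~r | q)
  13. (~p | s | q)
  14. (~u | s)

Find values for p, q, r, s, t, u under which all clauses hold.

p=False, q=False, r=False, s=False, t=False, u=False

t occurs only negated in the remaining clauses — set t = False.
Try p = False.
Branch on q: take q = False.
  then u is forced to False.
  then s is forced to False.
  then r is forced to False.
Check each clause:
  1. (~u | q) — ~u is true.
  2. (~q | u | ~r) — ~r is true.
  3. (s | r | ~p) — ~p is true.
  4. (~q | ~u | s) — ~u is true.
  5. (r | ~u | p) — ~u is true.
  6. (~q | ~p) — ~q is true.
  7. (u | ~s) — ~s is true.
  8. (~r | ~s) — ~s is true.
  9. (r | u | ~p) — ~p is true.
  10. (u | r | ~t) — ~t is true.
  11. (~r | ~q | ~s) — ~s is true.
  12. (~r | q | s) — ~r is true.
  13. (s | q | ~p) — ~p is true.
  14. (s | ~u) — ~u is true.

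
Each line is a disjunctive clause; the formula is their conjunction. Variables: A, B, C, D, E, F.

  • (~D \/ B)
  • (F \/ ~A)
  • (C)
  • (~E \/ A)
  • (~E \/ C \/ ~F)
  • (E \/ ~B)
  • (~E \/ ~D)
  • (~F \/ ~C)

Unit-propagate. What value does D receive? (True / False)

(C) stands alone — C = True.
In (~C \/ ~F), ~C is now false; ~F must hold, so F = False.
(F \/ ~A): since F = False, the clause reduces to (~A). A = False.
(A \/ ~E) with A = False leaves only ~E, so E = False.
(~B \/ E) with E = False leaves only ~B, so B = False.
(~D \/ B): since B = False, the clause reduces to (~D). D = False.

False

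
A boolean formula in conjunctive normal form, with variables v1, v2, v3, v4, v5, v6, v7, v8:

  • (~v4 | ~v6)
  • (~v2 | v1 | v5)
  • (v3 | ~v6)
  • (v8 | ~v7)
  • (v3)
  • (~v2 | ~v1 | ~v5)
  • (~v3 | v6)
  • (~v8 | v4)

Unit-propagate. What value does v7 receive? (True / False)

False

(v3) is a unit clause: v3 = True.
From (v6 | ~v3) and v3 = True: v6 = True.
From (~v6 | ~v4) and v6 = True: v4 = False.
(~v8 | v4): since v4 = False, the clause reduces to (~v8). v8 = False.
(~v7 | v8): since v8 = False, the clause reduces to (~v7). v7 = False.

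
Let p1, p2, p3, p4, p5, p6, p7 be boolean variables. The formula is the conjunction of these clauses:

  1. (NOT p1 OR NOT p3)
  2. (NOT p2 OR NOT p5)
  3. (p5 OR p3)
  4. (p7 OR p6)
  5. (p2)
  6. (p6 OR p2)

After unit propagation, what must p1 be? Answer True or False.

False

Unit clause (p2) sets p2 = True.
In (NOT p2 OR NOT p5), NOT p2 is now false; NOT p5 must hold, so p5 = False.
(p5 OR p3): since p5 = False, the clause reduces to (p3). p3 = True.
In (NOT p1 OR NOT p3), NOT p3 is now false; NOT p1 must hold, so p1 = False.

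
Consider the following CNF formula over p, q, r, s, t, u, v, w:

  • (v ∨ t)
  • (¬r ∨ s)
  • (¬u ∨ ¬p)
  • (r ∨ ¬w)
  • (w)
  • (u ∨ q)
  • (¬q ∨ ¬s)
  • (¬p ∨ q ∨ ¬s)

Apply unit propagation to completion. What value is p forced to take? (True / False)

False

(w) is a unit clause: w = True.
In (¬w ∨ r), ¬w is now false; r must hold, so r = True.
(s ∨ ¬r): since r = True, the clause reduces to (s). s = True.
From (¬q ∨ ¬s) and s = True: q = False.
(u ∨ q): since q = False, the clause reduces to (u). u = True.
(¬p ∨ ¬u): since u = True, the clause reduces to (¬p). p = False.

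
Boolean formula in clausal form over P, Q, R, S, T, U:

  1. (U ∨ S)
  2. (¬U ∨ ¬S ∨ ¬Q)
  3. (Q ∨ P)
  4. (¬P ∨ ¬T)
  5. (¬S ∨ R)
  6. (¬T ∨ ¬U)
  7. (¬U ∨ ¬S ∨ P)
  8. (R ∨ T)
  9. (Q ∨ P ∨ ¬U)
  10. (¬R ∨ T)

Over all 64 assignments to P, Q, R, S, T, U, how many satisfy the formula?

1

The models are:
  P=F Q=T R=T S=T T=T U=F
Count: 1.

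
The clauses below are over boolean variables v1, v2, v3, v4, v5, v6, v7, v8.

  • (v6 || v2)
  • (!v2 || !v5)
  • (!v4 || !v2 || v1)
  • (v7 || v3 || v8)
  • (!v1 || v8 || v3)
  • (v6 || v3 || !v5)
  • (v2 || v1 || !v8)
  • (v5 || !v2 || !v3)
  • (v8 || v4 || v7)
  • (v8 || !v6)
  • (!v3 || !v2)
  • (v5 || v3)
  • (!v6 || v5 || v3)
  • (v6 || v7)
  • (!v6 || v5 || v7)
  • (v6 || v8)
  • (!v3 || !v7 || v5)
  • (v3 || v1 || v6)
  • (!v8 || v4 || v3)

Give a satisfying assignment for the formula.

v1=T  v2=F  v3=T  v4=F  v5=T  v6=T  v7=T  v8=T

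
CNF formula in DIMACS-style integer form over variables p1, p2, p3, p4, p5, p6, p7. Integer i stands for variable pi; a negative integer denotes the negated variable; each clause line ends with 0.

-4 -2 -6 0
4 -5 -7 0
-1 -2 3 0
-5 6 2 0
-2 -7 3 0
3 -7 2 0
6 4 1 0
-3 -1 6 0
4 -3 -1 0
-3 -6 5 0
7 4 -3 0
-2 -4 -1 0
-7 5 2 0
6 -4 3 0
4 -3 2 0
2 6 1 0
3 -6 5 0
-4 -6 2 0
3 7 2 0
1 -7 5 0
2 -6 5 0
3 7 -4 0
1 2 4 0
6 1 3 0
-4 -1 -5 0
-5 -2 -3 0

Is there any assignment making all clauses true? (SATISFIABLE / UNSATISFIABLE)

Try p1 = False.
Set p2 = True and propagate.
Try p3 = True.
  then p5 is forced to False.
  then p6 is forced to False.
  then p4 is forced to True.
  then p7 is forced to False.
So p1=F  p2=T  p3=T  p4=T  p5=F  p6=F  p7=F is a satisfying assignment.

SATISFIABLE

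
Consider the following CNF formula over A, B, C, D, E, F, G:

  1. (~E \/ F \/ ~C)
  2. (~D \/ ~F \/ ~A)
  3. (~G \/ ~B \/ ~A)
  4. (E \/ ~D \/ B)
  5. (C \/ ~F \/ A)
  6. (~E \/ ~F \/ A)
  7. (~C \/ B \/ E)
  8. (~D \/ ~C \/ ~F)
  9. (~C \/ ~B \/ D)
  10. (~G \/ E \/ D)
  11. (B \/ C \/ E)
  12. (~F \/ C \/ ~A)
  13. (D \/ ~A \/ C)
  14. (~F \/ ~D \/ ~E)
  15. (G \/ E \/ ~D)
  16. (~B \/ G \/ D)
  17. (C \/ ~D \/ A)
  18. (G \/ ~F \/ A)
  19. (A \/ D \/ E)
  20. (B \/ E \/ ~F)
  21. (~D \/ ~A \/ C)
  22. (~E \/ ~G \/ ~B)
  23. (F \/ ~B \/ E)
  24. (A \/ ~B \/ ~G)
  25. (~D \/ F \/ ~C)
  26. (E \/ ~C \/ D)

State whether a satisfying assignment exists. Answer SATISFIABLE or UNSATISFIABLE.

SATISFIABLE

Try A = False.
Branch on B: take B = False.
Try C = False.
  then F is forced to False.
  then E is forced to True.
  then D is forced to False.
G is now unconstrained; take G = False.
So A = F, B = F, C = F, D = F, E = T, F = F, G = F is a satisfying assignment.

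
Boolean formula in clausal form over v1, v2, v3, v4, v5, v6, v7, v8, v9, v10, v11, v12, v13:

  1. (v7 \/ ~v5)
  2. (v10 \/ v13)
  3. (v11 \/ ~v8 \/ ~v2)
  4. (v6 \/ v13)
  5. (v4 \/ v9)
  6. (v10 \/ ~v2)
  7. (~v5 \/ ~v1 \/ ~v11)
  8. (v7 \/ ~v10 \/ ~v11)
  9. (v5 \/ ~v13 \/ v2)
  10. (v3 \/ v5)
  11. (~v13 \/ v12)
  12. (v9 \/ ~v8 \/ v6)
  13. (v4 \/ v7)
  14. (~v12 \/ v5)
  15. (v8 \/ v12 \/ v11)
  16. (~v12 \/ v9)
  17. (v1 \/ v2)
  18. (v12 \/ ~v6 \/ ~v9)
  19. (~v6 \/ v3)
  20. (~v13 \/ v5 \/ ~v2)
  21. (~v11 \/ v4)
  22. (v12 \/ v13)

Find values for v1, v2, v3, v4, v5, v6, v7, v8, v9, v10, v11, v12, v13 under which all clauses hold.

Pure literal: v3 appears only positively; assign v3 = True.
Pure literal: v7 appears only positively; assign v7 = True.
Set v1 = True and propagate.
For the remaining variables, v2 = False, v4 = False, v5 = True, v6 = False, v8 = True, v9 = True, v10 = True, v11 = False, v12 = True, v13 = True works.

v1=True, v2=False, v3=True, v4=False, v5=True, v6=False, v7=True, v8=True, v9=True, v10=True, v11=False, v12=True, v13=True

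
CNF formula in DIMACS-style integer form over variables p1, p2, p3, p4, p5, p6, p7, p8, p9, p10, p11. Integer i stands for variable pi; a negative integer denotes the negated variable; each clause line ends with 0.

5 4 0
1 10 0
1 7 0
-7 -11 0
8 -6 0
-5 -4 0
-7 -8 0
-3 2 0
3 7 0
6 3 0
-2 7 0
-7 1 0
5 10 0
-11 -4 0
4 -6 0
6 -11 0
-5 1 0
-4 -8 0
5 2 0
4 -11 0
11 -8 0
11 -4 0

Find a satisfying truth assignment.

p1=T, p2=T, p3=T, p4=F, p5=T, p6=F, p7=T, p8=F, p9=F, p10=F, p11=F

Check each clause:
  1. (p4 ∨ p5) — p5 is true.
  2. (p1 ∨ p10) — p1 is true.
  3. (p1 ∨ p7) — p1 is true.
  4. (¬p7 ∨ ¬p11) — ¬p11 is true.
  5. (p8 ∨ ¬p6) — ¬p6 is true.
  6. (¬p4 ∨ ¬p5) — ¬p4 is true.
  7. (¬p7 ∨ ¬p8) — ¬p8 is true.
  8. (p2 ∨ ¬p3) — p2 is true.
  9. (p7 ∨ p3) — p3 is true.
  10. (p3 ∨ p6) — p3 is true.
  11. (p7 ∨ ¬p2) — p7 is true.
  12. (¬p7 ∨ p1) — p1 is true.
  13. (p5 ∨ p10) — p5 is true.
  14. (¬p11 ∨ ¬p4) — ¬p4 is true.
  15. (p4 ∨ ¬p6) — ¬p6 is true.
  16. (p6 ∨ ¬p11) — ¬p11 is true.
  17. (p1 ∨ ¬p5) — p1 is true.
  18. (¬p4 ∨ ¬p8) — ¬p8 is true.
  19. (p2 ∨ p5) — p2 is true.
  20. (p4 ∨ ¬p11) — ¬p11 is true.
  21. (p11 ∨ ¬p8) — ¬p8 is true.
  22. (p11 ∨ ¬p4) — ¬p4 is true.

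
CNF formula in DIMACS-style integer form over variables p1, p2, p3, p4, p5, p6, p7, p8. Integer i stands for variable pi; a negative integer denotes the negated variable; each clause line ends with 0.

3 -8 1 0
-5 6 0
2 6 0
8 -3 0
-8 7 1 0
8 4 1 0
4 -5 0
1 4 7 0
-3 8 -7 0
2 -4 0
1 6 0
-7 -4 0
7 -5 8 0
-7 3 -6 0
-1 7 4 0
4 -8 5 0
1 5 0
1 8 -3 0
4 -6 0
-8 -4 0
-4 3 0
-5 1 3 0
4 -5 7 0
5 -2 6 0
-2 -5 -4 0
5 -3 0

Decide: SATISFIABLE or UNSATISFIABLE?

UNSATISFIABLE

p4 = True:
  propagation gives p2=True, p7=False, p8=False, p3=False; an empty clause results — contradiction.
p4 = False:
  propagation gives p5=False, p8=False, p3=False, p1=True; an empty clause results — contradiction.
Every branch closes, so no satisfying assignment exists.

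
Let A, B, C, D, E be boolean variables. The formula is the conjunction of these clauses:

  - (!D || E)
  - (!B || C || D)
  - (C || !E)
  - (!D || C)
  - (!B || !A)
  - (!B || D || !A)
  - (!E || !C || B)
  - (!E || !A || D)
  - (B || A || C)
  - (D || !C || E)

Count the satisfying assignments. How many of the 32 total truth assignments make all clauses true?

Satisfying assignments:
  A=F B=T C=T D=F E=T
  A=F B=T C=T D=T E=T
  A=T B=F C=F D=F E=F
That's 3 in total.

3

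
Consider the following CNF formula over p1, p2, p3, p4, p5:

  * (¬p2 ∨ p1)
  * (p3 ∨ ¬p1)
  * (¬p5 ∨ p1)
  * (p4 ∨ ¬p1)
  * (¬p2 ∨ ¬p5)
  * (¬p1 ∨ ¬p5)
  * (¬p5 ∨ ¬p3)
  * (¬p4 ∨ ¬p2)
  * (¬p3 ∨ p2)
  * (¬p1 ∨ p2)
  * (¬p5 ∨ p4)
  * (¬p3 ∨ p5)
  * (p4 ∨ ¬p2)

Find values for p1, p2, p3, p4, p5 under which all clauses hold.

p1 = F, p2 = F, p3 = F, p4 = F, p5 = F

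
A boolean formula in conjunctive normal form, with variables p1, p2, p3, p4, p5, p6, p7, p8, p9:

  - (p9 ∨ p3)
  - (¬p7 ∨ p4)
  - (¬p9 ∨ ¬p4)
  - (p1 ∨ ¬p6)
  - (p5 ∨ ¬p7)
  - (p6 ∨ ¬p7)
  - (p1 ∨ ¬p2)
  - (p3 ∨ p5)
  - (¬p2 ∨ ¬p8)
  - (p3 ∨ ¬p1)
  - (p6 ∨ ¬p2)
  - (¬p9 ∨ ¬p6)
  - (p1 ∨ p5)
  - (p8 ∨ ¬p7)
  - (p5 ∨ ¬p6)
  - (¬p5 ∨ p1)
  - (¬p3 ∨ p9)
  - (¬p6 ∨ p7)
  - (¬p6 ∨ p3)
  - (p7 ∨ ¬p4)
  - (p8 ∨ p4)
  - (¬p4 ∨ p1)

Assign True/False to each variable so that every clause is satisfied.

p2 occurs only negated in the remaining clauses — set p2 = False.
Branch on p1: take p1 = True.
  then p3 is forced to True.
  then p9 is forced to True.
  then p4 is forced to False.
  then p7 is forced to False.
  then p6 is forced to False.
  then p8 is forced to True.
p5 is now unconstrained; take p5 = False.

p1=1  p2=0  p3=1  p4=0  p5=0  p6=0  p7=0  p8=1  p9=1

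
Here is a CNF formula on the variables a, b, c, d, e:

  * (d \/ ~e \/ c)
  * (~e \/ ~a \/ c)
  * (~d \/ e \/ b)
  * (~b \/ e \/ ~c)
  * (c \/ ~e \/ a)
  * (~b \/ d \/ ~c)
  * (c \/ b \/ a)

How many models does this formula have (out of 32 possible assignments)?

13

Case analysis on c and e:
  c=1, e=1: a free; 3 ways for (b,d) × 2^1 = 6.
  c=1, e=0: remaining (a,b,d) ∈ {(0,0,0); (1,0,0)} — 2.
  c=0, e=1: a clause becomes empty — 0.
  c=0, e=0: 5 of the 8 assignments to (a,b,d) work.
Total: 6 + 2 + 0 + 5 = 13.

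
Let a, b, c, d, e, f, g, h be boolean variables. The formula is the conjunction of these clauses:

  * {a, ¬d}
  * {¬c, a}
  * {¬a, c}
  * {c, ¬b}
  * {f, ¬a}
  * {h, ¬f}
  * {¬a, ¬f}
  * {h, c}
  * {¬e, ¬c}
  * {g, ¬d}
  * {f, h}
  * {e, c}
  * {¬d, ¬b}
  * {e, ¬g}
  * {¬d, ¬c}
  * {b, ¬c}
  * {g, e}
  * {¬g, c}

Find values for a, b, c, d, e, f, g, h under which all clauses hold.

d occurs only negated in the remaining clauses — set d = False.
Pure literal: h appears only positively; assign h = True.
Set a = False and propagate.
  then c is forced to False.
  then b is forced to False.
  then e is forced to True.
  then g is forced to False.
f is now unconstrained; take f = True.
Every clause has at least one true literal under this assignment.
Check each clause:
  1. {¬d, a} — ¬d is true.
  2. {¬c, a} — ¬c is true.
  3. {¬a, c} — ¬a is true.
  4. {¬b, c} — ¬b is true.
  5. {f, ¬a} — f is true.
  6. {¬f, h} — h is true.
  7. {¬a, ¬f} — ¬a is true.
  8. {c, h} — h is true.
  9. {¬c, ¬e} — ¬c is true.
  10. {¬d, g} — ¬d is true.
  11. {h, f} — h is true.
  12. {e, c} — e is true.
  13. {¬d, ¬b} — ¬d is true.
  14. {e, ¬g} — ¬g is true.
  15. {¬d, ¬c} — ¬d is true.
  16. {b, ¬c} — ¬c is true.
  17. {e, g} — e is true.
  18. {c, ¬g} — ¬g is true.

a=F, b=F, c=F, d=F, e=T, f=T, g=F, h=T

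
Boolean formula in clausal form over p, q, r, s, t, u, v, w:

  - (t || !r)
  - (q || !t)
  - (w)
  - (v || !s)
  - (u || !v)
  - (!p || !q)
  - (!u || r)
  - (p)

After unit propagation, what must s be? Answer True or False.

False

(w) is a unit clause: w = True.
(p) stands alone — p = True.
(!q || !p) with p = True leaves only !q, so q = False.
(q || !t): since q = False, the clause reduces to (!t). t = False.
From (t || !r) and t = False: r = False.
(!u || r): since r = False, the clause reduces to (!u). u = False.
From (u || !v) and u = False: v = False.
In (v || !s), v is now false; !s must hold, so s = False.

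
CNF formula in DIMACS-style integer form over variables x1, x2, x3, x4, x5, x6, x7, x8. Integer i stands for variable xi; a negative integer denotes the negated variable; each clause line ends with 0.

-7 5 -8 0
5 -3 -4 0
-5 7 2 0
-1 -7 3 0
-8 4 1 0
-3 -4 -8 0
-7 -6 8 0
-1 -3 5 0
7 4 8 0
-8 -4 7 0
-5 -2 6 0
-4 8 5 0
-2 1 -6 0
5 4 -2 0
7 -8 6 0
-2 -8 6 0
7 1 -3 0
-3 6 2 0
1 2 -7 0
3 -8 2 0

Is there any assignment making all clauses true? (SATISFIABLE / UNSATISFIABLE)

SATISFIABLE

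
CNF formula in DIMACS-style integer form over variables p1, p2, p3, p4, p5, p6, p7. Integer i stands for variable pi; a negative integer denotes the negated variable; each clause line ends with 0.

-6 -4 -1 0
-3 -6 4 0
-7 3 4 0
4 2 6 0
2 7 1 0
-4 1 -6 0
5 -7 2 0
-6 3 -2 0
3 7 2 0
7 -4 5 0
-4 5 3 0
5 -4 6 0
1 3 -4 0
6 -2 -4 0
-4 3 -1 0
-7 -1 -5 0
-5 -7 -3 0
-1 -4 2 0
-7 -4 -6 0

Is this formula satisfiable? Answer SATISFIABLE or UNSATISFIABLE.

Try p1 = True.
Branch on p2: take p2 = True.
For the remaining variables, p3 = False, p4 = False, p5 = True, p6 = False, p7 = False works.
Every clause has at least one true literal under this assignment.
So p1=True  p2=True  p3=False  p4=False  p5=True  p6=False  p7=False is a satisfying assignment.

SATISFIABLE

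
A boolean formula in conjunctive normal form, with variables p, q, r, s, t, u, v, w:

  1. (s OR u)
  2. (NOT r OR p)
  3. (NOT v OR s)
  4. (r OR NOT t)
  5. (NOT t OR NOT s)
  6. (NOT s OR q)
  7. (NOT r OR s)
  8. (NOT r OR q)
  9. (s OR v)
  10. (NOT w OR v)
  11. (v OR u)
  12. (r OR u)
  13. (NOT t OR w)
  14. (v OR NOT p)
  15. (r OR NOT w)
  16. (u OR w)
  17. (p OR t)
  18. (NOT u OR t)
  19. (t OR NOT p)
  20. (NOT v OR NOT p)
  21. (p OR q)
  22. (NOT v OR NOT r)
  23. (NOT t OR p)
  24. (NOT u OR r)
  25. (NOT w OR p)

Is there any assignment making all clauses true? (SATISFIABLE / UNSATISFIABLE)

UNSATISFIABLE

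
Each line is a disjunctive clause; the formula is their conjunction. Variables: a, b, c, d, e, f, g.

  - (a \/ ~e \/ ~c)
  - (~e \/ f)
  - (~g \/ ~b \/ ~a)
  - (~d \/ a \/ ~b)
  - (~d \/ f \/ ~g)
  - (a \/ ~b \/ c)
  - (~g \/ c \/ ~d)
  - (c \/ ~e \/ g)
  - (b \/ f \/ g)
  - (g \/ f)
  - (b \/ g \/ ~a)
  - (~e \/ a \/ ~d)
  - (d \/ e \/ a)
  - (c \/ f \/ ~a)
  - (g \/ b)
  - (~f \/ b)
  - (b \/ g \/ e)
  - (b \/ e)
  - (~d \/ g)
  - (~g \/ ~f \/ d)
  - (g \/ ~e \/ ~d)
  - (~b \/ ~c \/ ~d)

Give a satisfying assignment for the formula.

a=True, b=True, c=True, d=False, e=False, f=True, g=False

Try a = True.
Try b = True.
  then g is forced to False.
  then f is forced to True.
  then d is forced to False.
Set c = True and propagate.
e is now unconstrained; take e = False.
Every clause has at least one true literal under this assignment.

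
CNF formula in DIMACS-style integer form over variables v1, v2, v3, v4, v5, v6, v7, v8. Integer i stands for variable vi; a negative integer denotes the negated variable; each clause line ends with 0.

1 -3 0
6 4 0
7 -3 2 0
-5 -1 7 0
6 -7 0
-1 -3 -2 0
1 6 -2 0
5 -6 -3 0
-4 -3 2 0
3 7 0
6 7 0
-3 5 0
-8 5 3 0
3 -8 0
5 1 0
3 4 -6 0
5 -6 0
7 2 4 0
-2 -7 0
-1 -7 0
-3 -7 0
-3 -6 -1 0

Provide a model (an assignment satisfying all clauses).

v1 = 0, v2 = 0, v3 = 0, v4 = 1, v5 = 1, v6 = 1, v7 = 1, v8 = 0

v8 occurs only negated in the remaining clauses — set v8 = False.
Set v1 = False and propagate.
  then v3 is forced to False.
  then v7 is forced to True.
  then v6 is forced to True.
  then v5 is forced to True.
  then v4 is forced to True.
  then v2 is forced to False.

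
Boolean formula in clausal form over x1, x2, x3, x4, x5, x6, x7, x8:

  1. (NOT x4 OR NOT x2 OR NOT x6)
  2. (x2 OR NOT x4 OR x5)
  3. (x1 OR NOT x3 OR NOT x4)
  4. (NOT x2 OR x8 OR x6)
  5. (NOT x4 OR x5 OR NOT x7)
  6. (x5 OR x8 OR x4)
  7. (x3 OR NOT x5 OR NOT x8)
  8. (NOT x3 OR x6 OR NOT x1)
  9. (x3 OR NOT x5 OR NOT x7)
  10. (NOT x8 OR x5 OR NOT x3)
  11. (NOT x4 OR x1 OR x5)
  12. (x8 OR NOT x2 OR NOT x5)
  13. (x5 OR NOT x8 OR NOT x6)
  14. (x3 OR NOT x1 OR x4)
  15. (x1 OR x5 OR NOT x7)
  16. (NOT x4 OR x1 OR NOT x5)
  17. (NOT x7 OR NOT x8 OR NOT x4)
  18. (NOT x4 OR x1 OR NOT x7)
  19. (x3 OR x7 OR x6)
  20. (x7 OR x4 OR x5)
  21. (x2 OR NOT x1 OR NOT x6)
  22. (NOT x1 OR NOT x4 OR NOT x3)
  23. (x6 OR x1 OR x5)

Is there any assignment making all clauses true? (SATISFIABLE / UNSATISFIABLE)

SATISFIABLE

Branch on x1: take x1 = False.
Branch on x2: take x2 = False.
The remaining clauses are satisfied by x3 = True, x4 = False, x5 = True, x6 = False, x7 = True, x8 = True.
Every clause has at least one true literal under this assignment.
So x1 = F, x2 = F, x3 = T, x4 = F, x5 = T, x6 = F, x7 = T, x8 = T is a satisfying assignment.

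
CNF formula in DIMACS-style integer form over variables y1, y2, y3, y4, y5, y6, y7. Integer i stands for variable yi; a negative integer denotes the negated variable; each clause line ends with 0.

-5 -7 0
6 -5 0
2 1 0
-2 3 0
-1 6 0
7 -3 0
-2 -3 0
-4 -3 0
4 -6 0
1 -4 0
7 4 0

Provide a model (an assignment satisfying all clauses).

y1=T, y2=F, y3=F, y4=T, y5=F, y6=T, y7=T

Check each clause:
  1. (~y7 | ~y5) — ~y5 is true.
  2. (y6 | ~y5) — ~y5 is true.
  3. (y2 | y1) — y1 is true.
  4. (y3 | ~y2) — ~y2 is true.
  5. (~y1 | y6) — y6 is true.
  6. (y7 | ~y3) — ~y3 is true.
  7. (~y3 | ~y2) — ~y3 is true.
  8. (~y4 | ~y3) — ~y3 is true.
  9. (~y6 | y4) — y4 is true.
  10. (~y4 | y1) — y1 is true.
  11. (y4 | y7) — y4 is true.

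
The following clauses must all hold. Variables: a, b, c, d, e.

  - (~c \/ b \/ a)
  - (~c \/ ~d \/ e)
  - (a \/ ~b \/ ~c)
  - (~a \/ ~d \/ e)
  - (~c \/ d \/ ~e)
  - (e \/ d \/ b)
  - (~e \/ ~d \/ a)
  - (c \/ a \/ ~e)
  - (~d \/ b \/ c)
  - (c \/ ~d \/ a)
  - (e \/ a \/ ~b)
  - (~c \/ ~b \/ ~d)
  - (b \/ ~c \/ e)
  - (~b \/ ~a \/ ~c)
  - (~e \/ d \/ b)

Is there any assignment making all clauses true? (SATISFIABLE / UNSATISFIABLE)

Branch on a: take a = True.
The remaining clauses are satisfied by b = False, c = True, d = True, e = True.
Every clause has at least one true literal under this assignment.
So a = True  b = False  c = True  d = True  e = True is a satisfying assignment.

SATISFIABLE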